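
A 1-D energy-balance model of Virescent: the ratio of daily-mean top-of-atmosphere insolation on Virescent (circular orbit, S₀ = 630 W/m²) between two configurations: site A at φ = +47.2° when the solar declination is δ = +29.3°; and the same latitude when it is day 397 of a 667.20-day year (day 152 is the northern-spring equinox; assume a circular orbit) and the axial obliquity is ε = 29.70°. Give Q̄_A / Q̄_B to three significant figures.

— Configuration A (φ=+47.2°):
cos H₀ = −tan(+47.2°) tan(+29.300°) = -0.6060, H₀ = 2.2218 rad.
Bracket: H₀ sin φ sin δ + cos φ cos δ sin H₀ = 2.2218×0.73373×0.48938 + 0.67944×0.87207×0.79546 = 0.797788 + 0.471325 = 1.269113.
Q̄ = (S₀/π) × [bracket] = (630/π) × 1.269113 = 254.50 W/m².
— Configuration B (φ=+47.2°):
Solar longitude: λ_s = 360° × (397 − 152)/667.20 = 132.194°.
sin δ = sin 29.70° × sin 132.194° = 0.36707, so δ = +21.535°.
cos H₀ = −tan(+47.2°) tan(+21.535°) = -0.4261, H₀ = 2.0110 rad.
Bracket: H₀ sin φ sin δ + cos φ cos δ sin H₀ = 2.0110×0.73373×0.36707 + 0.67944×0.93019×0.90465 = 0.541623 + 0.571746 = 1.113369.
Q̄ = (S₀/π) × [bracket] = (630/π) × 1.113369 = 223.27 W/m².
Ratio Q̄_A / Q̄_B = 254.50 / 223.27 = 1.140.

Q̄_A / Q̄_B ≈ 1.14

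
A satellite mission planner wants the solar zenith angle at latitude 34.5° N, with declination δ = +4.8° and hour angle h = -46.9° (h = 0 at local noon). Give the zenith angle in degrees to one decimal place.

θ_z = 52.5°

cos θ_z = sin φ sin δ + cos φ cos δ cos h = 0.047396 + 0.561129 = 0.608525.
θ_z = arccos(0.608525) = 52.5°.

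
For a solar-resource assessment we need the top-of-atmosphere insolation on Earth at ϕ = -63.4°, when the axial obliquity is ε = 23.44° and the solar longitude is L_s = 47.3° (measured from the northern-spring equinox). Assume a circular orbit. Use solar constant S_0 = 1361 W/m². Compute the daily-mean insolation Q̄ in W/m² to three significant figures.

Solar declination: sin δ = sin ε · sin L_s = sin 23.44° × sin 47.3° = 0.29234, so δ = +16.998°.
cos h₀ = −tan(-63.4°) tan(+16.998°) = 0.6105, h₀ = 0.9142 rad.
Bracket: h₀ sin ϕ sin δ + cos ϕ cos δ sin h₀ = 0.9142×-0.89415×0.29234 + 0.44776×0.95631×0.79205 = -0.238968 + 0.339154 = 0.100186.
Q̄ = (S_0/π) × [bracket] = (1361/π) × 0.100186 = 43.40 W/m².

Q̄ ≈ 43.4 W/m²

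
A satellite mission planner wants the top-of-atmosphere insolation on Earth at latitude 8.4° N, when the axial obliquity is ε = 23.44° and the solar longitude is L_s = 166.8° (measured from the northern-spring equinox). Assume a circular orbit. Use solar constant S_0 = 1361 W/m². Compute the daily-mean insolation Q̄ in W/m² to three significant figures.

Solar declination: sin δ = sin ε · sin L_s = sin 23.44° × sin 166.8° = 0.09084, so δ = +5.212°.
cos h₀ = −tan(+8.4°) tan(+5.212°) = -0.0135, h₀ = 1.5843 rad.
Bracket: h₀ sin ϕ sin δ + cos ϕ cos δ sin h₀ = 1.5843×0.14608×0.09084 + 0.98927×0.99587×0.99991 = 0.021024 + 0.985096 = 1.006120.
Q̄ = (S_0/π) × [bracket] = (1361/π) × 1.006120 = 435.9 W/m².

Q̄ ≈ 436 W/m²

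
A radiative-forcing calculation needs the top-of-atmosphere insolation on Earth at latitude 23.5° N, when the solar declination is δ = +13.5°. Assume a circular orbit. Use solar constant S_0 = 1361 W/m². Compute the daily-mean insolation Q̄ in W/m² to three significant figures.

cos h₀ = −tan(+23.5°) tan(+13.500°) = -0.1044, h₀ = 1.6754 rad.
Bracket: h₀ sin ϕ sin δ + cos ϕ cos δ sin h₀ = 1.6754×0.39875×0.23345 + 0.91706×0.97237×0.99454 = 0.155960 + 0.886853 = 1.042813.
Q̄ = (S_0/π) × [bracket] = (1361/π) × 1.042813 = 451.8 W/m².

Q̄ ≈ 452 W/m²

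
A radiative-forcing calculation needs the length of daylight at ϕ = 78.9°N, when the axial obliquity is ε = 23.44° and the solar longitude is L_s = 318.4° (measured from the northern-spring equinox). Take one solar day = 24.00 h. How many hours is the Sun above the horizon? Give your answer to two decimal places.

Solar declination: sin δ = sin ε · sin L_s = sin 23.44° × sin 318.4° = -0.26410, so δ = -15.314°.
cos h₀ = −tan ϕ · tan δ = 1.3957 ≥ 1, so the Sun never rises (polar night) and h₀ = 0.
Daylight = 2h₀/(2π) × 24.00 h = (0.0000/π) × 24.00 = 0.00 h.

0.00 h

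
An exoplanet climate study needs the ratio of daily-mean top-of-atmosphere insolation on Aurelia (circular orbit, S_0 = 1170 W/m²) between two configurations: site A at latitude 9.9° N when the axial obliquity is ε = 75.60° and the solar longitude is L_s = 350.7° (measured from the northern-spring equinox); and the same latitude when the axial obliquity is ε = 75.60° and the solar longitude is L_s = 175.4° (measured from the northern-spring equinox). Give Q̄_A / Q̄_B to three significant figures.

— Configuration A (ϕ=+9.9°):
Solar declination: sin δ = sin ε · sin L_s = sin 75.60° × sin 350.7° = -0.15653, so δ = -9.005°.
cos h₀ = −tan(+9.9°) tan(-9.005°) = 0.0277, h₀ = 1.5431 rad.
Bracket: h₀ sin ϕ sin δ + cos ϕ cos δ sin h₀ = 1.5431×0.17193×-0.15653 + 0.98511×0.98767×0.99962 = -0.041528 + 0.972594 = 0.931066.
Q̄ = (S_0/π) × [bracket] = (1170/π) × 0.931066 = 346.75 W/m².
— Configuration B (ϕ=+9.9°):
Solar declination: sin δ = sin ε · sin L_s = sin 75.60° × sin 175.4° = 0.07768, so δ = +4.455°.
cos h₀ = −tan(+9.9°) tan(+4.455°) = -0.0136, h₀ = 1.5844 rad.
Bracket: h₀ sin ϕ sin δ + cos ϕ cos δ sin h₀ = 1.5844×0.17193×0.07768 + 0.98511×0.99698×0.99991 = 0.021160 + 0.982047 = 1.003207.
Q̄ = (S_0/π) × [bracket] = (1170/π) × 1.003207 = 373.62 W/m².
Ratio Q̄_A / Q̄_B = 346.75 / 373.62 = 0.9281.

Q̄_A / Q̄_B ≈ 0.928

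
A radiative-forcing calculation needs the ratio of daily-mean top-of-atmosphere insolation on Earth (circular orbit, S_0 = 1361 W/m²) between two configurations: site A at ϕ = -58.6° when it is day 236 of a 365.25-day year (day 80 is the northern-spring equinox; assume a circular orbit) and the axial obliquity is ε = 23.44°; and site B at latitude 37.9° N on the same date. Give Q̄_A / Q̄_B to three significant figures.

Q̄_A / Q̄_B ≈ 0.314

— Configuration A (ϕ=-58.6°):
Solar longitude: L_s = 360° × (236 − 80)/365.25 = 153.758°.
sin δ = sin 23.44° × sin 153.758° = 0.17589, so δ = +10.130°.
cos h₀ = −tan(-58.6°) tan(+10.130°) = 0.2927, h₀ = 1.2737 rad.
Bracket: h₀ sin ϕ sin δ + cos ϕ cos δ sin h₀ = 1.2737×-0.85355×0.17589 + 0.52101×0.98441×0.95620 = -0.191222 + 0.490423 = 0.299201.
Q̄ = (S_0/π) × [bracket] = (1361/π) × 0.299201 = 129.62 W/m².
— Configuration B (ϕ=+37.9°):
cos h₀ = −tan(+37.9°) tan(+10.130°) = -0.1391, h₀ = 1.7103 rad.
Bracket: h₀ sin ϕ sin δ + cos ϕ cos δ sin h₀ = 1.7103×0.61429×0.17589 + 0.78908×0.98441×0.99028 = 0.184794 + 0.769228 = 0.954022.
Q̄ = (S_0/π) × [bracket] = (1361/π) × 0.954022 = 413.30 W/m².
Ratio Q̄_A / Q̄_B = 129.62 / 413.30 = 0.3136.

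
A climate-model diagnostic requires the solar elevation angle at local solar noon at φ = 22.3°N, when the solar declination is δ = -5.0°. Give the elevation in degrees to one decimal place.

62.7°

At local noon the hour angle is zero, so the zenith angle equals |φ − δ| = |+22.3° − (-5.000°)| = 27.300°.
Elevation = 90° − 27.300° = 62.7°.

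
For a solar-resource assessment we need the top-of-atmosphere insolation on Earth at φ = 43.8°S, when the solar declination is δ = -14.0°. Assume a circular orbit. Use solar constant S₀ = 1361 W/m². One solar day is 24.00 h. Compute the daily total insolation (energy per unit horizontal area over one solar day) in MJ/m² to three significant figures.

cos H₀ = −tan(-43.8°) tan(-14.000°) = -0.2391, H₀ = 1.8122 rad.
Bracket: H₀ sin φ sin δ + cos φ cos δ sin H₀ = 1.8122×-0.69214×-0.24192 + 0.72176×0.97030×0.97100 = 0.303439 + 0.680014 = 0.983453.
Q̄ = (S₀/π) × [bracket] = (1361/π) × 0.983453 = 426.05 W/m².
Daily total = Q̄ × 24.00 h × 3600 s/h = 426.05 × 24.00 × 3600 / 10⁶ = 36.81 MJ/m².

36.8 MJ/m²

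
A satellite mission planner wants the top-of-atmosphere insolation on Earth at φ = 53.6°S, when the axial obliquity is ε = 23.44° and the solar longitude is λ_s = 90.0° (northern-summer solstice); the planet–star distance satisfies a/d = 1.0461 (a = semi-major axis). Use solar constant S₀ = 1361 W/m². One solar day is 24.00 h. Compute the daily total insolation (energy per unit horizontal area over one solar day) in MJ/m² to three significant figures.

Solar declination: sin δ = sin ε · sin λ_s = sin 23.44° × sin 90.0° = 0.39779, so δ = +23.440°.
cos H₀ = −tan(-53.6°) tan(+23.440°) = 0.5881, H₀ = 0.9421 rad.
Bracket: H₀ sin φ sin δ + cos φ cos δ sin H₀ = 0.9421×-0.80489×0.39779 + 0.59342×0.91748×0.80880 = -0.301639 + 0.440352 = 0.138713.
Inverse-square distance factor (a/d)² = 1.0461² = 1.094325.
Q̄ = (S₀/π) × 1.094325 × [bracket] = (1361/π) × 1.094325 × 0.138713 = 65.762 W/m².
Daily total = Q̄ × 24.00 h × 3600 s/h = 65.762 × 24.00 × 3600 / 10⁶ = 5.682 MJ/m².

5.68 MJ/m²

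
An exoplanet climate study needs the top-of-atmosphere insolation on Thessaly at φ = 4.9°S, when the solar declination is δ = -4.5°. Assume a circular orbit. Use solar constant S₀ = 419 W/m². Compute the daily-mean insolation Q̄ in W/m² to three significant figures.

cos H₀ = −tan(-4.9°) tan(-4.500°) = -0.0067, H₀ = 1.5775 rad.
Bracket: H₀ sin φ sin δ + cos φ cos δ sin H₀ = 1.5775×-0.08542×-0.07846 + 0.99635×0.99692×0.99998 = 0.010572 + 0.993261 = 1.003833.
Q̄ = (S₀/π) × [bracket] = (419/π) × 1.003833 = 133.9 W/m².

Q̄ ≈ 134 W/m²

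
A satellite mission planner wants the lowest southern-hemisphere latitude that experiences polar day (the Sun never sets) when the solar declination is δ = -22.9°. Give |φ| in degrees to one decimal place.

Polar day requires cos H₀ = −tan φ tan δ ≤ −1, i.e. tan φ tan δ ≥ 1.
The boundary is |tan φ| · |tan δ| = 1, so |φ| = 90° − |δ| = 90° − 22.9° = 67.1° in the southern hemisphere.

|φ| = 67.1°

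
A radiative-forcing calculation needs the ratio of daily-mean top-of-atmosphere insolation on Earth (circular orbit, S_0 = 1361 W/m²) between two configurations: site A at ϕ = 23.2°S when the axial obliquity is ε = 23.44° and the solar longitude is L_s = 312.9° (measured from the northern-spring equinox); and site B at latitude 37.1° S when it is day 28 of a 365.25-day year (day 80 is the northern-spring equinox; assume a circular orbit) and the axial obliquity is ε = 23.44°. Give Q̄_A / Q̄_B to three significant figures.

Q̄_A / Q̄_B ≈ 0.992

— Configuration A (ϕ=-23.2°):
Solar declination: sin δ = sin ε · sin L_s = sin 23.44° × sin 312.9° = -0.29140, so δ = -16.942°.
cos h₀ = −tan(-23.2°) tan(-16.942°) = -0.1306, h₀ = 1.7017 rad.
Bracket: h₀ sin ϕ sin δ + cos ϕ cos δ sin h₀ = 1.7017×-0.39394×-0.29140 + 0.91914×0.95660×0.99144 = 0.195345 + 0.871723 = 1.067068.
Q̄ = (S_0/π) × [bracket] = (1361/π) × 1.067068 = 462.27 W/m².
— Configuration B (ϕ=-37.1°):
Solar longitude: L_s = 360° × (28 − 80)/365.25 = -51.253°, i.e. -51.253° + 360° = 308.747°.
sin δ = sin 23.44° × sin 308.747° = -0.31024, so δ = -18.074°.
cos h₀ = −tan(-37.1°) tan(-18.074°) = -0.2468, h₀ = 1.8202 rad.
Bracket: h₀ sin ϕ sin δ + cos ϕ cos δ sin h₀ = 1.8202×-0.60321×-0.31024 + 0.79758×0.95066×0.96906 = 0.340632 + 0.734768 = 1.075400.
Q̄ = (S_0/π) × [bracket] = (1361/π) × 1.075400 = 465.88 W/m².
Ratio Q̄_A / Q̄_B = 462.27 / 465.88 = 0.9923.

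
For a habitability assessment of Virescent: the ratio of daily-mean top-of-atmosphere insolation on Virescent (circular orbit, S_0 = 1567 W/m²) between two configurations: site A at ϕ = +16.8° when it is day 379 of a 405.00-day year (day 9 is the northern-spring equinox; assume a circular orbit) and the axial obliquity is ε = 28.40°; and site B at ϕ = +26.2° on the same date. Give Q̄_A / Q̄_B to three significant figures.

— Configuration A (ϕ=+16.8°):
Solar longitude: L_s = 360° × (379 − 9)/405.00 = 328.889°.
sin δ = sin 28.40° × sin 328.889° = -0.24575, so δ = -14.226°.
cos h₀ = −tan(+16.8°) tan(-14.226°) = 0.0765, h₀ = 1.4942 rad.
Bracket: h₀ sin ϕ sin δ + cos ϕ cos δ sin h₀ = 1.4942×0.28903×-0.24575 + 0.95732×0.96933×0.99707 = -0.106132 + 0.925240 = 0.819108.
Q̄ = (S_0/π) × [bracket] = (1567/π) × 0.819108 = 408.56 W/m².
— Configuration B (ϕ=+26.2°):
cos h₀ = −tan(+26.2°) tan(-14.226°) = 0.1248, h₀ = 1.4457 rad.
Bracket: h₀ sin ϕ sin δ + cos ϕ cos δ sin h₀ = 1.4457×0.44151×-0.24575 + 0.89726×0.96933×0.99219 = -0.156860 + 0.862948 = 0.706088.
Q̄ = (S_0/π) × [bracket] = (1567/π) × 0.706088 = 352.19 W/m².
Ratio Q̄_A / Q̄_B = 408.56 / 352.19 = 1.160.

Q̄_A / Q̄_B ≈ 1.16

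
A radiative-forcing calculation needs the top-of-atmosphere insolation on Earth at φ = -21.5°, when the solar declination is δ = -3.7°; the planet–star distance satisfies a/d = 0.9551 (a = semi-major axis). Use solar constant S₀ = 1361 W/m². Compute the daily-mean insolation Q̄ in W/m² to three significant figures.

cos H₀ = −tan(-21.5°) tan(-3.700°) = -0.0255, H₀ = 1.5963 rad.
Bracket: H₀ sin φ sin δ + cos φ cos δ sin H₀ = 1.5963×-0.36650×-0.06453 + 0.93042×0.99792×0.99968 = 0.037753 + 0.928188 = 0.965941.
Inverse-square distance factor (a/d)² = 0.9551² = 0.912216.
Q̄ = (S₀/π) × 0.912216 × [bracket] = (1361/π) × 0.912216 × 0.965941 = 381.7 W/m².

Q̄ ≈ 382 W/m²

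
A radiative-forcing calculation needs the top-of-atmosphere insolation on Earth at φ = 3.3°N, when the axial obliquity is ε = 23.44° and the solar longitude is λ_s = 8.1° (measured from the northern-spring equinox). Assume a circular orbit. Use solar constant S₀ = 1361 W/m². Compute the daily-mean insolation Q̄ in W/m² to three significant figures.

Q̄ ≈ 434 W/m²

Solar declination: sin δ = sin ε · sin λ_s = sin 23.44° × sin 8.1° = 0.05605, so δ = +3.213°.
cos H₀ = −tan(+3.3°) tan(+3.213°) = -0.0032, H₀ = 1.5740 rad.
Bracket: H₀ sin φ sin δ + cos φ cos δ sin H₀ = 1.5740×0.05756×0.05605 + 0.99834×0.99843×0.99999 = 0.005078 + 0.996763 = 1.001841.
Q̄ = (S₀/π) × [bracket] = (1361/π) × 1.001841 = 434.0 W/m².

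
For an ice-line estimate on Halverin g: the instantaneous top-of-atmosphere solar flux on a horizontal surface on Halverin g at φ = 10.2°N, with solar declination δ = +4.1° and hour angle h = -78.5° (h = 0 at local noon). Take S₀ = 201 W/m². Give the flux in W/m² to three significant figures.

cos θ_z = sin φ sin δ + cos φ cos δ cos h = 0.012661 + 0.195715 = 0.208376.
Flux = S₀ · cos θ_z = 201 × 0.208376 = 41.88 W/m².

41.9 W/m²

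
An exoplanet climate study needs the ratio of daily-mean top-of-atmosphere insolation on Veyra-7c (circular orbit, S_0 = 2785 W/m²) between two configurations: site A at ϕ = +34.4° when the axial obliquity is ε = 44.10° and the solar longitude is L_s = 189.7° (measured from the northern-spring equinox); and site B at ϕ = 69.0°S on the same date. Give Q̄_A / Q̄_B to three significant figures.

Q̄_A / Q̄_B ≈ 1.32

— Configuration A (ϕ=+34.4°):
Solar declination: sin δ = sin ε · sin L_s = sin 44.10° × sin 189.7° = -0.11725, so δ = -6.734°.
cos h₀ = −tan(+34.4°) tan(-6.734°) = 0.0808, h₀ = 1.4899 rad.
Bracket: h₀ sin ϕ sin δ + cos ϕ cos δ sin h₀ = 1.4899×0.56497×-0.11725 + 0.82511×0.99310×0.99673 = -0.098695 + 0.816737 = 0.718042.
Q̄ = (S_0/π) × [bracket] = (2785/π) × 0.718042 = 636.54 W/m².
— Configuration B (ϕ=-69.0°):
cos h₀ = −tan(-69.0°) tan(-6.734°) = -0.3076, h₀ = 1.8834 rad.
Bracket: h₀ sin ϕ sin δ + cos ϕ cos δ sin h₀ = 1.8834×-0.93358×-0.11725 + 0.35837×0.99310×0.95152 = 0.206161 + 0.338643 = 0.544804.
Q̄ = (S_0/π) × [bracket] = (2785/π) × 0.544804 = 482.96 W/m².
Ratio Q̄_A / Q̄_B = 636.54 / 482.96 = 1.318.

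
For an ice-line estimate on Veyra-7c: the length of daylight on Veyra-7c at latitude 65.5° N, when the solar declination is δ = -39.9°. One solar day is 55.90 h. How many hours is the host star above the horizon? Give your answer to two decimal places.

0.00 h

cos H₀ = −tan φ · tan δ = 1.8347 ≥ 1, so the host star never rises (polar night) and H₀ = 0.
Daylight = 2H₀/(2π) × 55.90 h = (0.0000/π) × 55.90 = 0.00 h.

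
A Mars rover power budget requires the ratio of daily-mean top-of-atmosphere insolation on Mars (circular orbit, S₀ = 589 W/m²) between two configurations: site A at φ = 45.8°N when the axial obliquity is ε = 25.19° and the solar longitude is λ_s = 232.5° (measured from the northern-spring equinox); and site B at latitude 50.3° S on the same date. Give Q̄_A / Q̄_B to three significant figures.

— Configuration A (φ=+45.8°):
Solar declination: sin δ = sin ε · sin λ_s = sin 25.19° × sin 232.5° = -0.33767, so δ = -19.735°.
cos H₀ = −tan(+45.8°) tan(-19.735°) = 0.3689, H₀ = 1.1930 rad.
Bracket: H₀ sin φ sin δ + cos φ cos δ sin H₀ = 1.1930×0.71691×-0.33767 + 0.69717×0.94127×0.92947 = -0.288800 + 0.609942 = 0.321142.
Q̄ = (S₀/π) × [bracket] = (589/π) × 0.321142 = 60.209 W/m².
— Configuration B (φ=-50.3°):
cos H₀ = −tan(-50.3°) tan(-19.735°) = -0.4321, H₀ = 2.0176 rad.
Bracket: H₀ sin φ sin δ + cos φ cos δ sin H₀ = 2.0176×-0.76940×-0.33767 + 0.63877×0.94127×0.90182 = 0.524179 + 0.542224 = 1.066403.
Q̄ = (S₀/π) × [bracket] = (589/π) × 1.066403 = 199.93 W/m².
Ratio Q̄_A / Q̄_B = 60.209 / 199.93 = 0.3012.

Q̄_A / Q̄_B ≈ 0.301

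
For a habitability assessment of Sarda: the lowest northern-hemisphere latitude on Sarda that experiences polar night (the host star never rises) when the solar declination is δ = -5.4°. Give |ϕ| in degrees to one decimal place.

Polar night requires cos h₀ = −tan ϕ tan δ ≥ 1, i.e. tan ϕ tan δ ≤ −1.
The boundary is |tan ϕ| · |tan δ| = 1, so |ϕ| = 90° − |δ| = 90° − 5.4° = 84.6° in the northern hemisphere.

|ϕ| = 84.6°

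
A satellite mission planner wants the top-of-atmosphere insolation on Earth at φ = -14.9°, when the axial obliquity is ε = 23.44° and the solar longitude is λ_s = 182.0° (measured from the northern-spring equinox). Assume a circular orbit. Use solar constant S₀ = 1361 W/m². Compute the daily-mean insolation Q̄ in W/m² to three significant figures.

Solar declination: sin δ = sin ε · sin λ_s = sin 23.44° × sin 182.0° = -0.01388, so δ = -0.795°.
cos H₀ = −tan(-14.9°) tan(-0.795°) = -0.0037, H₀ = 1.5745 rad.
Bracket: H₀ sin φ sin δ + cos φ cos δ sin H₀ = 1.5745×-0.25713×-0.01388 + 0.96638×0.99990×0.99999 = 0.005619 + 0.966274 = 0.971893.
Q̄ = (S₀/π) × [bracket] = (1361/π) × 0.971893 = 421.0 W/m².

Q̄ ≈ 421 W/m²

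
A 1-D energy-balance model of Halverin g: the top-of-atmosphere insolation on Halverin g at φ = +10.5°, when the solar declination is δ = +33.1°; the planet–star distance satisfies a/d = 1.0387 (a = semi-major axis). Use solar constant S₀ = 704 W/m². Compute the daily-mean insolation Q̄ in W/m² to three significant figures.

Q̄ ≈ 238 W/m²

cos H₀ = −tan(+10.5°) tan(+33.100°) = -0.1208, H₀ = 1.6919 rad.
Bracket: H₀ sin φ sin δ + cos φ cos δ sin H₀ = 1.6919×0.18224×0.54610 + 0.98325×0.83772×0.99267 = 0.168380 + 0.817651 = 0.986031.
Inverse-square distance factor (a/d)² = 1.0387² = 1.078898.
Q̄ = (S₀/π) × 1.078898 × [bracket] = (704/π) × 1.078898 × 0.986031 = 238.4 W/m².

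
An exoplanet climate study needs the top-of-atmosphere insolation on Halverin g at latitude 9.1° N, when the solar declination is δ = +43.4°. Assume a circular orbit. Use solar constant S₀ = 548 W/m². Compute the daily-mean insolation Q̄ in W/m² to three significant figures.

cos H₀ = −tan(+9.1°) tan(+43.400°) = -0.1515, H₀ = 1.7229 rad.
Bracket: H₀ sin φ sin δ + cos φ cos δ sin H₀ = 1.7229×0.15816×0.68709 + 0.98741×0.72657×0.98846 = 0.187228 + 0.709143 = 0.896371.
Q̄ = (S₀/π) × [bracket] = (548/π) × 0.896371 = 156.4 W/m².

Q̄ ≈ 156 W/m²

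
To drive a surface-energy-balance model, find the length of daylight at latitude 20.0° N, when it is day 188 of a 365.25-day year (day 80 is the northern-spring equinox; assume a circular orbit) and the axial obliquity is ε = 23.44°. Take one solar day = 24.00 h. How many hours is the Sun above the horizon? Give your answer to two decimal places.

13.15 h

Solar longitude: λ_s = 360° × (188 − 80)/365.25 = 106.448°.
sin δ = sin 23.44° × sin 106.448° = 0.38151, so δ = +22.427°.
cos H₀ = −tan φ · tan δ = −tan(+20.0°) × tan(+22.427°) = -0.1502, so H₀ = 1.7216 rad = 98.64°.
Daylight = 2H₀/(2π) × 24.00 h = (1.7216/π) × 24.00 = 13.15 h.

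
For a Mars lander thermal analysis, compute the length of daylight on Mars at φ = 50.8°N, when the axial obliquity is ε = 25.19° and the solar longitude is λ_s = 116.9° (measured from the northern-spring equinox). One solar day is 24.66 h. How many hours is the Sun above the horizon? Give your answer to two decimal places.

16.47 h

Solar declination: sin δ = sin ε · sin λ_s = sin 25.19° × sin 116.9° = 0.37957, so δ = +22.307°.
cos H₀ = −tan φ · tan δ = −tan(+50.8°) × tan(+22.307°) = -0.5030, so H₀ = 2.0979 rad = 120.20°.
Daylight = 2H₀/(2π) × 24.66 h = (2.0979/π) × 24.66 = 16.47 h.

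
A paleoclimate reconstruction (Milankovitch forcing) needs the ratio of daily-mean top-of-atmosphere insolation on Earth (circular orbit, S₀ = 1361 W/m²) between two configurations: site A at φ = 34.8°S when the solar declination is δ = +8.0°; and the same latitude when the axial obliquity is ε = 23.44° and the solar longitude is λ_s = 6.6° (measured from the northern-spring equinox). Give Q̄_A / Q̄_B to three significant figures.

Q̄_A / Q̄_B ≈ 0.888

— Configuration A (φ=-34.8°):
cos H₀ = −tan(-34.8°) tan(+8.000°) = 0.0977, H₀ = 1.4730 rad.
Bracket: H₀ sin φ sin δ + cos φ cos δ sin H₀ = 1.4730×-0.57071×0.13917 + 0.82115×0.99027×0.99522 = -0.116994 + 0.809273 = 0.692279.
Q̄ = (S₀/π) × [bracket] = (1361/π) × 0.692279 = 299.91 W/m².
— Configuration B (φ=-34.8°):
Solar declination: sin δ = sin ε · sin λ_s = sin 23.44° × sin 6.6° = 0.04572, so δ = +2.621°.
cos H₀ = −tan(-34.8°) tan(+2.621°) = 0.0318, H₀ = 1.5390 rad.
Bracket: H₀ sin φ sin δ + cos φ cos δ sin H₀ = 1.5390×-0.57071×0.04572 + 0.82115×0.99895×0.99949 = -0.040157 + 0.819869 = 0.779712.
Q̄ = (S₀/π) × [bracket] = (1361/π) × 0.779712 = 337.79 W/m².
Ratio Q̄_A / Q̄_B = 299.91 / 337.79 = 0.8879.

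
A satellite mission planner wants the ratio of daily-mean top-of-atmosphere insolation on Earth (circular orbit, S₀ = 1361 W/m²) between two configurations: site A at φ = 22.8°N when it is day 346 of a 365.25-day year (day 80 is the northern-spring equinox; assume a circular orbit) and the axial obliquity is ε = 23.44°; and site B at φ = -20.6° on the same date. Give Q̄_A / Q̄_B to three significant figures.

Q̄_A / Q̄_B ≈ 0.570

— Configuration A (φ=+22.8°):
Solar longitude: λ_s = 360° × (346 − 80)/365.25 = 262.177°.
sin δ = sin 23.44° × sin 262.177° = -0.39409, so δ = -23.209°.
cos H₀ = −tan(+22.8°) tan(-23.209°) = 0.1802, H₀ = 1.3896 rad.
Bracket: H₀ sin φ sin δ + cos φ cos δ sin H₀ = 1.3896×0.38752×-0.39409 + 0.92186×0.91907×0.98362 = -0.212217 + 0.833376 = 0.621159.
Q̄ = (S₀/π) × [bracket] = (1361/π) × 0.621159 = 269.10 W/m².
— Configuration B (φ=-20.6°):
cos H₀ = −tan(-20.6°) tan(-23.209°) = -0.1612, H₀ = 1.7327 rad.
Bracket: H₀ sin φ sin δ + cos φ cos δ sin H₀ = 1.7327×-0.35184×-0.39409 + 0.93606×0.91907×0.98693 = 0.240250 + 0.849060 = 1.089310.
Q̄ = (S₀/π) × [bracket] = (1361/π) × 1.089310 = 471.91 W/m².
Ratio Q̄_A / Q̄_B = 269.10 / 471.91 = 0.5702.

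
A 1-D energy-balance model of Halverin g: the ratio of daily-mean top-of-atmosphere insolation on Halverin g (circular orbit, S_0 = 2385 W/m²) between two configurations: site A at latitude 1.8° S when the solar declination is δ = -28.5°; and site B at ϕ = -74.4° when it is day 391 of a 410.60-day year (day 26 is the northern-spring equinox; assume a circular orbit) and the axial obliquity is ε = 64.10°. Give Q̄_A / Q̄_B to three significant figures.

Q̄_A / Q̄_B ≈ 0.516

— Configuration A (ϕ=-1.8°):
cos h₀ = −tan(-1.8°) tan(-28.500°) = -0.0171, h₀ = 1.5879 rad.
Bracket: h₀ sin ϕ sin δ + cos ϕ cos δ sin h₀ = 1.5879×-0.03141×-0.47716 + 0.99951×0.87882×0.99985 = 0.023799 + 0.878258 = 0.902057.
Q̄ = (S_0/π) × [bracket] = (2385/π) × 0.902057 = 684.81 W/m².
— Configuration B (ϕ=-74.4°):
Solar longitude: L_s = 360° × (391 − 26)/410.60 = 320.019°.
sin δ = sin 64.10° × sin 320.019° = -0.57799, so δ = -35.309°.
cos h₀ = −tan(-74.4°) tan(-35.309°) = -2.5368 ≤ −1 ⇒ polar day, h₀ = π.
Bracket: h₀ sin ϕ sin δ + cos ϕ cos δ sin h₀ = 3.1416×-0.96316×-0.57799 + 0.26892×0.81604×0.00000 = 1.748919 + 0.000000 = 1.748919.
Q̄ = (S_0/π) × [bracket] = (2385/π) × 1.748919 = 1327.7 W/m².
Ratio Q̄_A / Q̄_B = 684.81 / 1327.7 = 0.5158.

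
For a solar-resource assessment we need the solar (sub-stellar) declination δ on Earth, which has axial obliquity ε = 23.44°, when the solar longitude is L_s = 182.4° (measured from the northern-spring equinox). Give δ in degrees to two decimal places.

δ = -0.95°

sin δ = sin ε · sin L_s = sin 23.44° × sin 182.4° = -0.016658.
δ = arcsin(-0.016658) = -0.95°.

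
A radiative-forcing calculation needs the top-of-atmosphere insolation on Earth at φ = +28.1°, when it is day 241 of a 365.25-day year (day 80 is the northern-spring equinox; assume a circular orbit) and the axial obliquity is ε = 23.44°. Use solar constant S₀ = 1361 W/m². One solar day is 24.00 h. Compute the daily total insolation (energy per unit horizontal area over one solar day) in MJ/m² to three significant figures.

Solar longitude: λ_s = 360° × (241 − 80)/365.25 = 158.686°.
sin δ = sin 23.44° × sin 158.686° = 0.14459, so δ = +8.313°.
cos H₀ = −tan(+28.1°) tan(+8.313°) = -0.0780, H₀ = 1.6489 rad.
Bracket: H₀ sin φ sin δ + cos φ cos δ sin H₀ = 1.6489×0.47101×0.14459 + 0.88213×0.98949×0.99695 = 0.112296 + 0.870197 = 0.982493.
Q̄ = (S₀/π) × [bracket] = (1361/π) × 0.982493 = 425.64 W/m².
Daily total = Q̄ × 24.00 h × 3600 s/h = 425.64 × 24.00 × 3600 / 10⁶ = 36.78 MJ/m².

36.8 MJ/m²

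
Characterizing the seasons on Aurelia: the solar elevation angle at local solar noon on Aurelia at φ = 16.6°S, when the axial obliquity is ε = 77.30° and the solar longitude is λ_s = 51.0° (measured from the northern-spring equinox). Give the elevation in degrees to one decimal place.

Solar declination: sin δ = sin ε · sin λ_s = sin 77.30° × sin 51.0° = 0.75813, so δ = +49.300°.
At local noon the hour angle is zero, so the zenith angle equals |φ − δ| = |-16.6° − (+49.300°)| = 65.900°.
Elevation = 90° − 65.900° = 24.1°.

24.1°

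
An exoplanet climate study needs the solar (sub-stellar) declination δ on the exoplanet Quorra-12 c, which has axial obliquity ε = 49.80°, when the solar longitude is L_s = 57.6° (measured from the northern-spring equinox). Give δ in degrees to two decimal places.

δ = +40.16°

sin δ = sin ε · sin L_s = sin 49.80° × sin 57.6° = 0.644894.
δ = arcsin(0.644894) = +40.16°.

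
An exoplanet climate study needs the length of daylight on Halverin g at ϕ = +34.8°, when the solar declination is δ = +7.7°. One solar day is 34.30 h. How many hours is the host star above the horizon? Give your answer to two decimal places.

cos h₀ = −tan ϕ · tan δ = −tan(+34.8°) × tan(+7.700°) = -0.0940, so h₀ = 1.6649 rad = 95.39°.
Daylight = 2h₀/(2π) × 34.30 h = (1.6649/π) × 34.30 = 18.18 h.

18.18 h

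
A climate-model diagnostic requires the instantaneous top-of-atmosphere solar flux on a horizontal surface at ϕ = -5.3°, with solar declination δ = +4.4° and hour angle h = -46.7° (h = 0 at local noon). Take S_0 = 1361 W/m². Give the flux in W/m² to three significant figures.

cos θ_z = sin ϕ sin δ + cos ϕ cos δ cos h = -0.007087 + 0.680874 = 0.673787.
Flux = S_0 · cos θ_z = 1361 × 0.673787 = 917.0 W/m².

917 W/m²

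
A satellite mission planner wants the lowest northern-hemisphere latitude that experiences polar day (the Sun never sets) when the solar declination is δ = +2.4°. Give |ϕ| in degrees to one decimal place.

Polar day requires cos h₀ = −tan ϕ tan δ ≤ −1, i.e. tan ϕ tan δ ≥ 1.
The boundary is |tan ϕ| · |tan δ| = 1, so |ϕ| = 90° − |δ| = 90° − 2.4° = 87.6° in the northern hemisphere.

|ϕ| = 87.6°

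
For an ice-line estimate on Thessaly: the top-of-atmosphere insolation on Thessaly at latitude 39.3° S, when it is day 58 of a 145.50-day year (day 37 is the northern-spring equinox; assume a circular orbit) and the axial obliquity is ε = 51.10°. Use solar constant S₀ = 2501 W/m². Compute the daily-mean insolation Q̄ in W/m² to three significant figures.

Solar longitude: λ_s = 360° × (58 − 37)/145.50 = 51.959°.
sin δ = sin 51.10° × sin 51.959° = 0.61292, so δ = +37.801°.
cos H₀ = −tan(-39.3°) tan(+37.801°) = 0.6349, H₀ = 0.8829 rad.
Bracket: H₀ sin φ sin δ + cos φ cos δ sin H₀ = 0.8829×-0.63338×0.61292 + 0.77384×0.79015×0.77259 = -0.342752 + 0.472400 = 0.129648.
Q̄ = (S₀/π) × [bracket] = (2501/π) × 0.129648 = 103.2 W/m².

Q̄ ≈ 103 W/m²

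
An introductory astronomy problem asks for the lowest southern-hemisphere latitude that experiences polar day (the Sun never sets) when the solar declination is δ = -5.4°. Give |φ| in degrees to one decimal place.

|φ| = 84.6°

Polar day requires cos H₀ = −tan φ tan δ ≤ −1, i.e. tan φ tan δ ≥ 1.
The boundary is |tan φ| · |tan δ| = 1, so |φ| = 90° − |δ| = 90° − 5.4° = 84.6° in the southern hemisphere.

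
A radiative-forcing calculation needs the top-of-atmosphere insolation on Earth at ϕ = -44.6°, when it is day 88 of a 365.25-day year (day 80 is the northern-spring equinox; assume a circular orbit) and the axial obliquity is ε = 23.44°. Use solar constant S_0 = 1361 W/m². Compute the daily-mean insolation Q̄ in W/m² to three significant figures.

Solar longitude: L_s = 360° × (88 − 80)/365.25 = 7.885°.
sin δ = sin 23.44° × sin 7.885° = 0.05457, so δ = +3.128°.
cos h₀ = −tan(-44.6°) tan(+3.128°) = 0.0539, h₀ = 1.5169 rad.
Bracket: h₀ sin ϕ sin δ + cos ϕ cos δ sin h₀ = 1.5169×-0.70215×0.05457 + 0.71203×0.99851×0.99855 = -0.058122 + 0.709938 = 0.651816.
Q̄ = (S_0/π) × [bracket] = (1361/π) × 0.651816 = 282.4 W/m².

Q̄ ≈ 282 W/m²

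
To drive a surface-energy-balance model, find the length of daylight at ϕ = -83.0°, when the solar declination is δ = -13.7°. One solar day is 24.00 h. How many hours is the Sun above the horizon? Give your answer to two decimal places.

Sunrise equation: cos h₀ = −tan ϕ · tan δ = -1.9854 ≤ −1, so the Sun never sets (polar day) and h₀ = π.
Daylight = 2h₀/(2π) × 24.00 h = (3.1416/π) × 24.00 = 24.00 h.

24.00 h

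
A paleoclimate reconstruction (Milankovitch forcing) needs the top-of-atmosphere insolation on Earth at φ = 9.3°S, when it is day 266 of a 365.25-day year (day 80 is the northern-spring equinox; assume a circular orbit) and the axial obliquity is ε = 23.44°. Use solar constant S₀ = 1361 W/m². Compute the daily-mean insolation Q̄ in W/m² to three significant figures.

Solar longitude: λ_s = 360° × (266 − 80)/365.25 = 183.326°.
sin δ = sin 23.44° × sin 183.326° = -0.02308, so δ = -1.323°.
cos H₀ = −tan(-9.3°) tan(-1.323°) = -0.0038, H₀ = 1.5746 rad.
Bracket: H₀ sin φ sin δ + cos φ cos δ sin H₀ = 1.5746×-0.16160×-0.02308 + 0.98686×0.99973×0.99999 = 0.005873 + 0.986584 = 0.992457.
Q̄ = (S₀/π) × [bracket] = (1361/π) × 0.992457 = 430.0 W/m².

Q̄ ≈ 430 W/m²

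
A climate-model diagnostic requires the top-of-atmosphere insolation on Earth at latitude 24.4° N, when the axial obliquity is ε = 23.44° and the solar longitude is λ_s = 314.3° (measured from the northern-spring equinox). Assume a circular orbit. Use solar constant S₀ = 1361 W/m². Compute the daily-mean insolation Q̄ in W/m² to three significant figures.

Q̄ ≈ 302 W/m²

Solar declination: sin δ = sin ε · sin λ_s = sin 23.44° × sin 314.3° = -0.28469, so δ = -16.541°.
cos H₀ = −tan(+24.4°) tan(-16.541°) = 0.1347, H₀ = 1.4357 rad.
Bracket: H₀ sin φ sin δ + cos φ cos δ sin H₀ = 1.4357×0.41310×-0.28469 + 0.91068×0.95862×0.99088 = -0.168846 + 0.865034 = 0.696188.
Q̄ = (S₀/π) × [bracket] = (1361/π) × 0.696188 = 301.6 W/m².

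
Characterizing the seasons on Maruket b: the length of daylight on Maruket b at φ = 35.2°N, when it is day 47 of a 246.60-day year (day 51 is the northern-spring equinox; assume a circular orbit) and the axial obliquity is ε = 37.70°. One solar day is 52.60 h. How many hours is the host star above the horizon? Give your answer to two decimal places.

25.56 h

Solar longitude: λ_s = 360° × (47 − 51)/246.60 = -5.839°, i.e. -5.839° + 360° = 354.161°.
sin δ = sin 37.70° × sin 354.161° = -0.06222, so δ = -3.567°.
cos H₀ = −tan φ · tan δ = −tan(+35.2°) × tan(-3.567°) = 0.0440, so H₀ = 1.5268 rad = 87.48°.
Daylight = 2H₀/(2π) × 52.60 h = (1.5268/π) × 52.60 = 25.56 h.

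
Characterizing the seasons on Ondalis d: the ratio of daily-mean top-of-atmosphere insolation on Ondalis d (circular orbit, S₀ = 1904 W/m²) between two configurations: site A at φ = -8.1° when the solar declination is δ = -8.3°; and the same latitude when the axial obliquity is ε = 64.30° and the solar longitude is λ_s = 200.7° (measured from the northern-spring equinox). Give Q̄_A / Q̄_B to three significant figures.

Q̄_A / Q̄_B ≈ 1.00

— Configuration A (φ=-8.1°):
cos H₀ = −tan(-8.1°) tan(-8.300°) = -0.0208, H₀ = 1.5916 rad.
Bracket: H₀ sin φ sin δ + cos φ cos δ sin H₀ = 1.5916×-0.14090×-0.14436 + 0.99002×0.98953×0.99978 = 0.032374 + 0.979439 = 1.011813.
Q̄ = (S₀/π) × [bracket] = (1904/π) × 1.011813 = 613.22 W/m².
— Configuration B (φ=-8.1°):
Solar declination: sin δ = sin ε · sin λ_s = sin 64.30° × sin 200.7° = -0.31851, so δ = -18.573°.
cos H₀ = −tan(-8.1°) tan(-18.573°) = -0.0478, H₀ = 1.6186 rad.
Bracket: H₀ sin φ sin δ + cos φ cos δ sin H₀ = 1.6186×-0.14090×-0.31851 + 0.99002×0.94792×0.99886 = 0.072640 + 0.937390 = 1.010030.
Q̄ = (S₀/π) × [bracket] = (1904/π) × 1.010030 = 612.14 W/m².
Ratio Q̄_A / Q̄_B = 613.22 / 612.14 = 1.002.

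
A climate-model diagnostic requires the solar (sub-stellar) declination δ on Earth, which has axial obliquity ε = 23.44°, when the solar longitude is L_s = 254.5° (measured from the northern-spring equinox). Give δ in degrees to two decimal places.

δ = -22.54°

sin δ = sin ε · sin L_s = sin 23.44° × sin 254.5° = -0.383321.
δ = arcsin(-0.383321) = -22.54°.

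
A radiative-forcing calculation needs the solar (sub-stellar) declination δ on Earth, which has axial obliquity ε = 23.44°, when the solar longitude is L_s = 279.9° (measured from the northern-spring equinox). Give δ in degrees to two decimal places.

sin δ = sin ε · sin L_s = sin 23.44° × sin 279.9° = -0.391865.
δ = arcsin(-0.391865) = -23.07°.

δ = -23.07°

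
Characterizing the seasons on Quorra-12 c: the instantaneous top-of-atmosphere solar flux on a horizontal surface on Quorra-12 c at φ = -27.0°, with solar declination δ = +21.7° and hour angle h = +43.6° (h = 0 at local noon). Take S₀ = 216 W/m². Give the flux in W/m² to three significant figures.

cos θ_z = sin φ sin δ + cos φ cos δ cos h = -0.167862 + 0.599515 = 0.431653.
Flux = S₀ · cos θ_z = 216 × 0.431653 = 93.24 W/m².

93.2 W/m²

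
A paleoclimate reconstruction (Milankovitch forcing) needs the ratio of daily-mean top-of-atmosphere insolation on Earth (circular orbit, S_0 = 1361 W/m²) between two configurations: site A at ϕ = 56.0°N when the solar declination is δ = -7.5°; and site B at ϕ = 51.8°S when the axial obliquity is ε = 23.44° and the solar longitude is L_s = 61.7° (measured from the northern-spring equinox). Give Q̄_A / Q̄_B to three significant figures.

Q̄_A / Q̄_B ≈ 1.85

— Configuration A (ϕ=+56.0°):
cos h₀ = −tan(+56.0°) tan(-7.500°) = 0.1952, h₀ = 1.3744 rad.
Bracket: h₀ sin ϕ sin δ + cos ϕ cos δ sin h₀ = 1.3744×0.82904×-0.13053 + 0.55919×0.99144×0.98077 = -0.148730 + 0.543742 = 0.395012.
Q̄ = (S_0/π) × [bracket] = (1361/π) × 0.395012 = 171.13 W/m².
— Configuration B (ϕ=-51.8°):
Solar declination: sin δ = sin ε · sin L_s = sin 23.44° × sin 61.7° = 0.35024, so δ = +20.502°.
cos h₀ = −tan(-51.8°) tan(+20.502°) = 0.4752, h₀ = 1.0756 rad.
Bracket: h₀ sin ϕ sin δ + cos ϕ cos δ sin h₀ = 1.0756×-0.78586×0.35024 + 0.61841×0.93666×0.87989 = -0.296048 + 0.509667 = 0.213619.
Q̄ = (S_0/π) × [bracket] = (1361/π) × 0.213619 = 92.544 W/m².
Ratio Q̄_A / Q̄_B = 171.13 / 92.544 = 1.849.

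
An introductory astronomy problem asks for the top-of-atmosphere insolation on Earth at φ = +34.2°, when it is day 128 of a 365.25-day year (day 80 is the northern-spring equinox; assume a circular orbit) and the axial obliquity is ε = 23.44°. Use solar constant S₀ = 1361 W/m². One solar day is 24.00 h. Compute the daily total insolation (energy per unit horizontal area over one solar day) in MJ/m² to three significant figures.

39.9 MJ/m²

Solar longitude: λ_s = 360° × (128 − 80)/365.25 = 47.310°.
sin δ = sin 23.44° × sin 47.310° = 0.29239, so δ = +17.001°.
cos H₀ = −tan(+34.2°) tan(+17.001°) = -0.2078, H₀ = 1.7801 rad.
Bracket: H₀ sin φ sin δ + cos φ cos δ sin H₀ = 1.7801×0.56208×0.29239 + 0.82708×0.95630×0.97817 = 0.292553 + 0.773670 = 1.066223.
Q̄ = (S₀/π) × [bracket] = (1361/π) × 1.066223 = 461.91 W/m².
Daily total = Q̄ × 24.00 h × 3600 s/h = 461.91 × 24.00 × 3600 / 10⁶ = 39.91 MJ/m².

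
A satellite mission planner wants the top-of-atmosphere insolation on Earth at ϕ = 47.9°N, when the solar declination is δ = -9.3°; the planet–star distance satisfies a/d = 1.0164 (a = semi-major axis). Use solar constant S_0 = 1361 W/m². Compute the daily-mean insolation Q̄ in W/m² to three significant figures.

Q̄ ≈ 217 W/m²

cos h₀ = −tan(+47.9°) tan(-9.300°) = 0.1812, h₀ = 1.3886 rad.
Bracket: h₀ sin ϕ sin δ + cos ϕ cos δ sin h₀ = 1.3886×0.74198×-0.16160 + 0.67043×0.98686×0.98344 = -0.166499 + 0.650664 = 0.484165.
Inverse-square distance factor (a/d)² = 1.0164² = 1.033069.
Q̄ = (S_0/π) × 1.033069 × [bracket] = (1361/π) × 1.033069 × 0.484165 = 216.7 W/m².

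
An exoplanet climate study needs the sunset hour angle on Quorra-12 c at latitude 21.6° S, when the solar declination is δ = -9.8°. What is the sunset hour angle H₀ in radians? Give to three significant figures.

H₀ = 1.64 rad

cos H₀ = −tan φ · tan δ = −tan(-21.6°) × tan(-9.800°) = -0.0684, so H₀ = 1.6392 rad = 93.92°.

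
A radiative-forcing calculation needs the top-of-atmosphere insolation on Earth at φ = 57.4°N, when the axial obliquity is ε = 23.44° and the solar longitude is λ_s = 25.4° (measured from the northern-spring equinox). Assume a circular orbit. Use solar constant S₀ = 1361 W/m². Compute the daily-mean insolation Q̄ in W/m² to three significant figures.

Q̄ ≈ 336 W/m²

Solar declination: sin δ = sin ε · sin λ_s = sin 23.44° × sin 25.4° = 0.17063, so δ = +9.824°.
cos H₀ = −tan(+57.4°) tan(+9.824°) = -0.2708, H₀ = 1.8450 rad.
Bracket: H₀ sin φ sin δ + cos φ cos δ sin H₀ = 1.8450×0.84245×0.17063 + 0.53877×0.98534×0.96264 = 0.265214 + 0.511038 = 0.776252.
Q̄ = (S₀/π) × [bracket] = (1361/π) × 0.776252 = 336.3 W/m².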